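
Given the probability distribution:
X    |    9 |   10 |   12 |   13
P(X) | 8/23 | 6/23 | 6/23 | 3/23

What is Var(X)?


E[X] = 243/23
E[X²] = 2619/23
Var(X) = E[X²] - (E[X])² = 2619/23 - 59049/529 = 1188/529

Var(X) = 1188/529 ≈ 2.2457


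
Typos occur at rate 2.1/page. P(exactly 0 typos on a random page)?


Poisson(λ=2.1): P(X=0) = e^(-λ)×λ^k/k!
= e^(-2.1) × 2.1^0 / 0!
≈ 0.1224564283 × 1 / 1 ≈ 0.122456

P(X=0) ≈ 0.122456 ≈ 12.25%


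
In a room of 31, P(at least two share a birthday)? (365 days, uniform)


P(all different) = Π(365-i)/365 for i=0..30
= 0.269545
P(match) = 1 - 0.269545 = 0.730455

P ≈ 0.7305 ≈ 73.05%


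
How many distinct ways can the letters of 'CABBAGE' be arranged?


Letters: 7, freq: {'C': 1, 'A': 2, 'B': 2, 'G': 1, 'E': 1}
7!/(1!×2!×2!×1!×1!) = 5040/4 = 1260

1260


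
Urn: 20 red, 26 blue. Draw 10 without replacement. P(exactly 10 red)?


Hypergeometric: C(20,10)×C(26,0)/C(46,10)
= 184756×1/4076350421 = 68/1500313

P(X=10) = 68/1500313 ≈ 0.00%


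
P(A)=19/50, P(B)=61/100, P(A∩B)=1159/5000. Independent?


P(A)×P(B) = 1159/5000
P(A∩B) = 1159/5000
Equal ✓ → Independent

Yes, independent


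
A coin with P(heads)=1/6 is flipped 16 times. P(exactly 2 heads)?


Binomial: P(X=2) = C(16,2)×p^2×(1-p)^14
= 120 × 1/36 × 6103515625/78364164096 = 30517578125/117546246144

P(X=2) = 30517578125/117546246144 ≈ 25.96%


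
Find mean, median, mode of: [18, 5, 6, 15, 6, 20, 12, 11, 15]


Sorted: [5, 6, 6, 11, 12, 15, 15, 18, 20]
Mean = 108/9 = 12
Median = 12
Freq: {18: 1, 5: 1, 6: 2, 15: 2, 20: 1, 12: 1, 11: 1}
Mode: [6, 15]

Mean=12, Median=12, Mode=[6, 15]


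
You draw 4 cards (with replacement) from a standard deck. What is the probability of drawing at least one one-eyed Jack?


P(not a one-eyed Jack) = 50/52 = 25/26
P(none in 4 draws) = (25/26)^4 = 390625/456976
P(≥1 one-eyed Jack) = 1 - 390625/456976 = 66351/456976

P = 66351/456976 ≈ 14.52%


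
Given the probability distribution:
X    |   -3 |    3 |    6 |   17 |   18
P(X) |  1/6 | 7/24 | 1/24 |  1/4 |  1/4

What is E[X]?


E[X] = Σ x·P(X=x)
= (-3)×(1/6) + (3)×(7/24) + (6)×(1/24) + (17)×(1/4) + (18)×(1/4)
= 75/8

E[X] = 75/8


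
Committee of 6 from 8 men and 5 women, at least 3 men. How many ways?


Count by #men:
  3M,3W: C(8,3)×C(5,3)=560
  4M,2W: C(8,4)×C(5,2)=700
  5M,1W: C(8,5)×C(5,1)=280
  6M,0W: C(8,6)×C(5,0)=28
Total = 1568

1568


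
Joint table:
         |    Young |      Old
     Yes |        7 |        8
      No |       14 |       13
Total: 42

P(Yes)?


P(Yes) = (7+8)/42 = 15/42 = 5/14

P(Yes) = 5/14 ≈ 35.71%


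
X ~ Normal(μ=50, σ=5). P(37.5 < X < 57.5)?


z₁=(37.5-50)/5=-2.5, z₂=(57.5-50)/5=1.5
P = Φ(1.5) - Φ(-2.5) = 0.933193 - 0.006210 = 0.926983 ≈ 0.9270

P(37.5 < X < 57.5) ≈ 0.9270


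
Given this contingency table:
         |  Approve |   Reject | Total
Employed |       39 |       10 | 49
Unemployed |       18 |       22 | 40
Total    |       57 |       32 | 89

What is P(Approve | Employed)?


P(Approve | Employed) = 39/(39+10) = 39/49

P(Approve|Employed) = 39/49 ≈ 79.59%


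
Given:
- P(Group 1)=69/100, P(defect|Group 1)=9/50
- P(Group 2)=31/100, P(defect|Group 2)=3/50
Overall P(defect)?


P(B) = Σ P(B|Aᵢ)×P(Aᵢ)
  9/50×69/100 = 621/5000
  3/50×31/100 = 93/5000
Sum = 357/2500

P(defect) = 357/2500 ≈ 14.28%


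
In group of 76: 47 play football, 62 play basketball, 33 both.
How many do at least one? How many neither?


|A∪B| = 47+62-33 = 76
Neither = 76-76 = 0

At least one: 76; Neither: 0


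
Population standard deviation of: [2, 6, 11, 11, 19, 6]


Mean = 55/6
  (2-55/6)²=1849/36
  (6-55/6)²=361/36
  (11-55/6)²=121/36
  (11-55/6)²=121/36
  (19-55/6)²=3481/36
  (6-55/6)²=361/36
Σ(x-μ)² = 1049/6
σ² = (1049/6)/6 = 1049/36

σ = √(1049/36) ≈ 5.3980


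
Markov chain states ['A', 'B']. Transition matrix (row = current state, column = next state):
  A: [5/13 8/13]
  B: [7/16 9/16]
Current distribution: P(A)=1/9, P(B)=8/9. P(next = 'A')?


P(next=A) = Σᵢ P(now=i)×P(i→A)
= 1/9×5/13 + 8/9×7/16
= 5/117 + 7/18 = 101/234

P = 101/234 ≈ 0.4316


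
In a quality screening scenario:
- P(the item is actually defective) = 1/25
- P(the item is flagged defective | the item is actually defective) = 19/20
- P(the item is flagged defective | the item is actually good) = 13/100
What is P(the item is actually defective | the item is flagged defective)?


Using Bayes' theorem:
P(A|B) = P(B|A)·P(A) / P(B)

P(the item is flagged defective) = 19/20 × 1/25 + 13/100 × 24/25
= 19/500 + 78/625 = 407/2500

P(the item is actually defective|the item is flagged defective) = (19/500) / (407/2500) = 95/407

P(the item is actually defective|the item is flagged defective) = 95/407 ≈ 23.34%


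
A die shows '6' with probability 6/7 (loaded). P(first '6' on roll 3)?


Geometric: P(X=3) = (1-p)^(k-1)×p = (1/7)^2×6/7 = 6/343

P(X=3) = 6/343 ≈ 1.75%


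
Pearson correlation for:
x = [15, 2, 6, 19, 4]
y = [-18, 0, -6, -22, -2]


n=5, Σx=46, Σy=-48, Σxy=-732, Σx²=642, Σy²=848
r = (5×(-732) - 46×(-48))/√((5×642 - 46²)(5×848 - (-48)²))
= -1452/√(1094×1936) = -1452/√2117984 ≈ -1452/1455.3295 ≈ -0.9977

r ≈ -0.9977


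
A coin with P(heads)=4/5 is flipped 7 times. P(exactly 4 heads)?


Binomial: P(X=4) = C(7,4)×p^4×(1-p)^3
= 35 × 256/625 × 1/125 = 1792/15625

P(X=4) = 1792/15625 ≈ 11.47%


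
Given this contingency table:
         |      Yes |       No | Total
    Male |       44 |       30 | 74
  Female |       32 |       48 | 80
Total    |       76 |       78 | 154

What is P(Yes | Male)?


P(Yes | Male) = 44/(44+30) = 44/74 = 22/37

P(Yes|Male) = 22/37 ≈ 59.46%


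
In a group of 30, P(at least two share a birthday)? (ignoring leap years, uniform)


P(all different) = Π(365-i)/365 for i=0..29
= 0.293684
P(match) = 1 - 0.293684 = 0.706316

P ≈ 0.7063 ≈ 70.63%


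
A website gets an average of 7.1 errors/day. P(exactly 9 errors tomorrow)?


Poisson(λ=7.1): P(X=9) = e^(-λ)×λ^k/k!
= e^(-7.1) × 7.1^9 / 9!
≈ 0.0008251049233 × 45848500.7184 / 362880 ≈ 0.104249

P(X=9) ≈ 0.104249 ≈ 10.42%


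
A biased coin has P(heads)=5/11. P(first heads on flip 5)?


Geometric: P(X=5) = (1-p)^(k-1)×p = (6/11)^4×5/11 = 6480/161051

P(X=5) = 6480/161051 ≈ 4.02%


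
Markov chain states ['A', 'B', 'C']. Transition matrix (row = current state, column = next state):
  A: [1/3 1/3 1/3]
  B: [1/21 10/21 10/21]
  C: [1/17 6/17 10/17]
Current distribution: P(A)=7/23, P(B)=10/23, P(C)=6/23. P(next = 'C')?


P(next=C) = Σᵢ P(now=i)×P(i→C)
= 7/23×1/3 + 10/23×10/21 + 6/23×10/17
= 7/69 + 100/483 + 60/391 = 3793/8211

P = 3793/8211 ≈ 0.4619


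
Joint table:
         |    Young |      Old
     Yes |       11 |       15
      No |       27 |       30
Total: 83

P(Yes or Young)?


P(Yes∨Young) = P(Yes) + P(Young) - P(Yes∧Young)
= (26 + 38 - 11)/83 = 53/83

P = 53/83 ≈ 63.86%


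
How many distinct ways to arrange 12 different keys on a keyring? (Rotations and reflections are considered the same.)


Free circular arrangements: rotations and reflections both identified.
(n-1)!/2 = 11!/2 = 39916800/2 = 19958400

19958400


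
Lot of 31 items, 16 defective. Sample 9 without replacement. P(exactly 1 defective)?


Hypergeometric: C(16,1)×C(15,8)/C(31,9)
= 16×6435/20160075 = 528/103385

P(X=1) = 528/103385 ≈ 0.51%


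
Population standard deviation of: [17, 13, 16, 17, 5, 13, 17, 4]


Mean = 102/8 = 51/4
  (17-51/4)²=289/16
  (13-51/4)²=1/16
  (16-51/4)²=169/16
  (17-51/4)²=289/16
  (5-51/4)²=961/16
  (13-51/4)²=1/16
  (17-51/4)²=289/16
  (4-51/4)²=1225/16
Σ(x-μ)² = 403/2
σ² = (403/2)/8 = 403/16

σ = √(403/16) ≈ 5.0187


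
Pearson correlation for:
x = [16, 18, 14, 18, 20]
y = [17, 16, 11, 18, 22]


n=5, Σx=86, Σy=84, Σxy=1478, Σx²=1500, Σy²=1474
r = (5×1478 - 86×84)/√((5×1500 - 86²)(5×1474 - 84²))
= 166/√(104×314) = 166/√32656 ≈ 166/180.7097 ≈ 0.9186

r ≈ 0.9186


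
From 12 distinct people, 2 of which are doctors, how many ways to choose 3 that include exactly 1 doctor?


Choose 1 of the 2 doctors and 2 of the other 10 people:
C(2,1)×C(10,2) = 2×45 = 90

90


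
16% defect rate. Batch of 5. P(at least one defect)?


P(all good) = (21/25)^5 = 4084101/9765625
P(≥1 defect) = 5681524/9765625

P = 5681524/9765625 ≈ 58.18%


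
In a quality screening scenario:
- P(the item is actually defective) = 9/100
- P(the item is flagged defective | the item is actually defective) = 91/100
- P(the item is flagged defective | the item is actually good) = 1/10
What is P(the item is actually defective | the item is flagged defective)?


Using Bayes' theorem:
P(A|B) = P(B|A)·P(A) / P(B)

P(the item is flagged defective) = 91/100 × 9/100 + 1/10 × 91/100
= 819/10000 + 91/1000 = 1729/10000

P(the item is actually defective|the item is flagged defective) = (819/10000) / (1729/10000) = 9/19

P(the item is actually defective|the item is flagged defective) = 9/19 ≈ 47.37%


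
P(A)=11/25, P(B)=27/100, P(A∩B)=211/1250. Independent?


P(A)×P(B) = 297/2500
P(A∩B) = 211/1250
Not equal → NOT independent

No, not independent


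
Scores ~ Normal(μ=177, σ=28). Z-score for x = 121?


z = (x - μ)/σ = (121 - 177)/28 = -2.0

z = -2.0


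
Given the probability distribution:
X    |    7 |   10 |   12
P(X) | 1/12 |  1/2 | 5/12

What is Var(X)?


E[X] = 127/12
E[X²] = 1369/12
Var(X) = E[X²] - (E[X])² = 1369/12 - 16129/144 = 299/144

Var(X) = 299/144 ≈ 2.0764


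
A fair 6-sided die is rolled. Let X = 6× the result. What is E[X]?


E[die] = (1+6)/2 = 7/2
E[X] = 6 × 7/2 = 21

E[X] = 21


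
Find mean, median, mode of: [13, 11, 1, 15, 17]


Sorted: [1, 11, 13, 15, 17]
Mean = 57/5
Median = 13
Freq: {13: 1, 11: 1, 1: 1, 15: 1, 17: 1}
Mode: No mode

Mean=57/5, Median=13, Mode=No mode


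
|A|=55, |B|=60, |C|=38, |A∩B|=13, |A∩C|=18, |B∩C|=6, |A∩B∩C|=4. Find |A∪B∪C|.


|A∪B∪C| = 55+60+38-13-18-6+4 = 120

|A∪B∪C| = 120


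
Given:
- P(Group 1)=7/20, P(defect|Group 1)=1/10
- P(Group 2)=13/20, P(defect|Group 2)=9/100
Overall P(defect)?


P(B) = Σ P(B|Aᵢ)×P(Aᵢ)
  1/10×7/20 = 7/200
  9/100×13/20 = 117/2000
Sum = 187/2000

P(defect) = 187/2000 ≈ 9.35%


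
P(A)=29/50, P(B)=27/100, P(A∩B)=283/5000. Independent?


P(A)×P(B) = 783/5000
P(A∩B) = 283/5000
Not equal → NOT independent

No, not independent


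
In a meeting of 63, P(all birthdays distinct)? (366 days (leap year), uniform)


P(all different) = Π(366-i)/366 for i=0..62
= (366/366)×(365/366)×...×(304/366)
= 0.003452

P ≈ 0.0035 ≈ 0.35%


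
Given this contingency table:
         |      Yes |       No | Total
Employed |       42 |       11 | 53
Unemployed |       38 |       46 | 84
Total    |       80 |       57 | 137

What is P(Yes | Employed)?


P(Yes | Employed) = 42/(42+11) = 42/53

P(Yes|Employed) = 42/53 ≈ 79.25%


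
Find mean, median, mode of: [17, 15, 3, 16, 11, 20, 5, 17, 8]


Sorted: [3, 5, 8, 11, 15, 16, 17, 17, 20]
Mean = 112/9
Median = 15
Freq: {17: 2, 15: 1, 3: 1, 16: 1, 11: 1, 20: 1, 5: 1, 8: 1}
Mode: [17]

Mean=112/9, Median=15, Mode=17


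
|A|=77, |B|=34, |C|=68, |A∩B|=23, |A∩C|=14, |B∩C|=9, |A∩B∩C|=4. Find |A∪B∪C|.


|A∪B∪C| = 77+34+68-23-14-9+4 = 137

|A∪B∪C| = 137


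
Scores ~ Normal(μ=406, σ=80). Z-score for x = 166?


z = (x - μ)/σ = (166 - 406)/80 = -3.0

z = -3.0


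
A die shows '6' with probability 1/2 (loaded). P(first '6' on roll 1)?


Geometric: P(X=1) = (1-p)^(k-1)×p = (1/2)^0×1/2 = 1/2

P(X=1) = 1/2 ≈ 50.00%


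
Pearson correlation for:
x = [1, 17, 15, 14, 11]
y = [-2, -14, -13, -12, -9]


n=5, Σx=58, Σy=-50, Σxy=-702, Σx²=832, Σy²=594
r = (5×(-702) - 58×(-50))/√((5×832 - 58²)(5×594 - (-50)²))
= -610/√(796×470) = -610/√374120 ≈ -610/611.6535 ≈ -0.9973

r ≈ -0.9973


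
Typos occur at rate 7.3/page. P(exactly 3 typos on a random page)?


Poisson(λ=7.3): P(X=3) = e^(-λ)×λ^k/k!
= e^(-7.3) × 7.3^3 / 3!
≈ 0.0006755387752 × 389.017 / 6 ≈ 0.043799

P(X=3) ≈ 0.043799 ≈ 4.38%


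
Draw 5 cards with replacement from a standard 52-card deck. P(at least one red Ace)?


P(not a red Ace) = 50/52 = 25/26
P(none in 5 draws) = (25/26)^5 = 9765625/11881376
P(≥1 red Ace) = 1 - 9765625/11881376 = 2115751/11881376

P = 2115751/11881376 ≈ 17.81%


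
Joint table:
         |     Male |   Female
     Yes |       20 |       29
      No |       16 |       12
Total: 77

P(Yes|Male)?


P(Yes|Male) = 20/(20+16) = 20/36 = 5/9

P = 5/9 ≈ 55.56%


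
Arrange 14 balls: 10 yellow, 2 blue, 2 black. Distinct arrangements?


14!/(10!×2!×2!) = 6006

6006


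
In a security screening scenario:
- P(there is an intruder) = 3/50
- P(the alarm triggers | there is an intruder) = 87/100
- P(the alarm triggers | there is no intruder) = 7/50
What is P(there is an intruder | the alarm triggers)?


Using Bayes' theorem:
P(A|B) = P(B|A)·P(A) / P(B)

P(the alarm triggers) = 87/100 × 3/50 + 7/50 × 47/50
= 261/5000 + 329/2500 = 919/5000

P(there is an intruder|the alarm triggers) = (261/5000) / (919/5000) = 261/919

P(there is an intruder|the alarm triggers) = 261/919 ≈ 28.40%


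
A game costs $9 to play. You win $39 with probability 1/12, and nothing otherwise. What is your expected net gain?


E[gain] = (39-9)×1/12 + (-9)×11/12
= 5/2 - 33/4 = -23/4

Expected net gain = $-23/4 ≈ $-5.75


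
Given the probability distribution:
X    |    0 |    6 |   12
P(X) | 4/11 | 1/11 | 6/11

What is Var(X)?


E[X] = 78/11
E[X²] = 900/11
Var(X) = E[X²] - (E[X])² = 900/11 - 6084/121 = 3816/121

Var(X) = 3816/121 ≈ 31.5372


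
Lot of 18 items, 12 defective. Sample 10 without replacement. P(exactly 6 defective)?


Hypergeometric: C(12,6)×C(6,4)/C(18,10)
= 924×15/43758 = 70/221

P(X=6) = 70/221 ≈ 31.67%


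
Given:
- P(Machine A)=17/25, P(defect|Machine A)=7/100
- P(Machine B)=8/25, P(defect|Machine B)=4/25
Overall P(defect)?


P(B) = Σ P(B|Aᵢ)×P(Aᵢ)
  7/100×17/25 = 119/2500
  4/25×8/25 = 32/625
Sum = 247/2500

P(defect) = 247/2500 ≈ 9.88%


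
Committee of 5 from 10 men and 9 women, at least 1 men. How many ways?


Count by #men:
  1M,4W: C(10,1)×C(9,4)=1260
  2M,3W: C(10,2)×C(9,3)=3780
  3M,2W: C(10,3)×C(9,2)=4320
  4M,1W: C(10,4)×C(9,1)=1890
  5M,0W: C(10,5)×C(9,0)=252
Total = 11502

11502


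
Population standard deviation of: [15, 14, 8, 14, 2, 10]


Mean = 63/6 = 21/2
  (15-21/2)²=81/4
  (14-21/2)²=49/4
  (8-21/2)²=25/4
  (14-21/2)²=49/4
  (2-21/2)²=289/4
  (10-21/2)²=1/4
Σ(x-μ)² = 247/2
σ² = (247/2)/6 = 247/12

σ = √(247/12) ≈ 4.5369


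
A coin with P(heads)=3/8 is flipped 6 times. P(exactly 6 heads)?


Binomial: P(X=6) = C(6,6)×p^6×(1-p)^0
= 1 × 729/262144 × 1 = 729/262144

P(X=6) = 729/262144 ≈ 0.28%


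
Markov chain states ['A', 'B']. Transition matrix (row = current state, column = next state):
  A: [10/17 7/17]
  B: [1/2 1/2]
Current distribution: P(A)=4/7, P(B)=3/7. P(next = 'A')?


P(next=A) = Σᵢ P(now=i)×P(i→A)
= 4/7×10/17 + 3/7×1/2
= 40/119 + 3/14 = 131/238

P = 131/238 ≈ 0.5504


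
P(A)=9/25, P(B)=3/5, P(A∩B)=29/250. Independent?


P(A)×P(B) = 27/125
P(A∩B) = 29/250
Not equal → NOT independent

No, not independent


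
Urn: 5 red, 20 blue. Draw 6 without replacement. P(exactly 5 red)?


Hypergeometric: C(5,5)×C(20,1)/C(25,6)
= 1×20/177100 = 1/8855

P(X=5) = 1/8855 ≈ 0.01%


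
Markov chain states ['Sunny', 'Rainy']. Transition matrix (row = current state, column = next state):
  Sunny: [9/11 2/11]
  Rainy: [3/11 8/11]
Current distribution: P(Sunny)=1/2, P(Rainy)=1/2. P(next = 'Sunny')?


P(next=Sunny) = Σᵢ P(now=i)×P(i→Sunny)
= 1/2×9/11 + 1/2×3/11
= 9/22 + 3/22 = 6/11

P = 6/11 ≈ 0.5455


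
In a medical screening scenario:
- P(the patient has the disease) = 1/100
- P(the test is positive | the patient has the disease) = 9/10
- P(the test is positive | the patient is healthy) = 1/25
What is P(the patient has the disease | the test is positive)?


Using Bayes' theorem:
P(A|B) = P(B|A)·P(A) / P(B)

P(the test is positive) = 9/10 × 1/100 + 1/25 × 99/100
= 9/1000 + 99/2500 = 243/5000

P(the patient has the disease|the test is positive) = (9/1000) / (243/5000) = 5/27

P(the patient has the disease|the test is positive) = 5/27 ≈ 18.52%


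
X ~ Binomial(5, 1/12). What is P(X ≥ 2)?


P(X ≥ 2) = Σ P(X=i) for i=2..5
P(X=2) = 6655/124416
P(X=3) = 605/124416
P(X=4) = 55/248832
P(X=5) = 1/248832
Sum = 911/15552

P(X ≥ 2) = 911/15552 ≈ 5.86%


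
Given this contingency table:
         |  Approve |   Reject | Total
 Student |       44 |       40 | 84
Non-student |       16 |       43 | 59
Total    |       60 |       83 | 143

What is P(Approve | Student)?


P(Approve | Student) = 44/(44+40) = 44/84 = 11/21

P(Approve|Student) = 11/21 ≈ 52.38%


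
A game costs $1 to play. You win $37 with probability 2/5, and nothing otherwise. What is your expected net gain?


E[gain] = (37-1)×2/5 + (-1)×3/5
= 72/5 - 3/5 = 69/5

Expected net gain = $69/5 ≈ $13.80


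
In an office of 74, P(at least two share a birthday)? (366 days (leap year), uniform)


P(all different) = Π(366-i)/366 for i=0..73
= 0.000360
P(match) = 1 - 0.000360 = 0.999640

P ≈ 0.9996 ≈ 99.96%


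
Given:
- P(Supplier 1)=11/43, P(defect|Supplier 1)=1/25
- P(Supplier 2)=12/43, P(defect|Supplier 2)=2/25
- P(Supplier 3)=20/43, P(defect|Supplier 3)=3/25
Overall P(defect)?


P(B) = Σ P(B|Aᵢ)×P(Aᵢ)
  1/25×11/43 = 11/1075
  2/25×12/43 = 24/1075
  3/25×20/43 = 12/215
Sum = 19/215

P(defect) = 19/215 ≈ 8.84%


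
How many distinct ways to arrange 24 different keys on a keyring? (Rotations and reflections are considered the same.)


Free circular arrangements: rotations and reflections both identified.
(n-1)!/2 = 23!/2 = 25852016738884976640000/2 = 12926008369442488320000

12926008369442488320000


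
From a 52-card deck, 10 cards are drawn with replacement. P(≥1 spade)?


P(not a spade) = 39/52 = 3/4
P(none in 10 draws) = (3/4)^10 = 59049/1048576
P(≥1 spade) = 1 - 59049/1048576 = 989527/1048576

P = 989527/1048576 ≈ 94.37%


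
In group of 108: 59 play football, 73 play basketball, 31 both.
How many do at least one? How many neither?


|A∪B| = 59+73-31 = 101
Neither = 108-101 = 7

At least one: 101; Neither: 7


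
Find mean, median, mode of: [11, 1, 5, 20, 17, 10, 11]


Sorted: [1, 5, 10, 11, 11, 17, 20]
Mean = 75/7
Median = 11
Freq: {11: 2, 1: 1, 5: 1, 20: 1, 17: 1, 10: 1}
Mode: [11]

Mean=75/7, Median=11, Mode=11


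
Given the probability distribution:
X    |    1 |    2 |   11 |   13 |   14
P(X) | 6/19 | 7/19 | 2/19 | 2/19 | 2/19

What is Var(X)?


E[X] = 96/19
E[X²] = 1006/19
Var(X) = E[X²] - (E[X])² = 1006/19 - 9216/361 = 9898/361

Var(X) = 9898/361 ≈ 27.4183


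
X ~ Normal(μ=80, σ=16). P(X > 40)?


z = (40-80)/16 = -2.5
P(X > 40) = 1 - P(Z ≤ -2.5) = 1 - 0.0062 = 0.9938

P(X > 40) ≈ 0.9938


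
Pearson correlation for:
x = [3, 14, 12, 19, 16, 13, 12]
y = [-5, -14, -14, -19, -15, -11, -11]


n=7, Σx=89, Σy=-89, Σxy=-1255, Σx²=1279, Σy²=1245
r = (7×(-1255) - 89×(-89))/√((7×1279 - 89²)(7×1245 - (-89)²))
= -864/√(1032×794) = -864/√819408 ≈ -864/905.2116 ≈ -0.9545

r ≈ -0.9545


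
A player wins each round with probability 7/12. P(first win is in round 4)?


Geometric: P(X=4) = (1-p)^(k-1)×p = (5/12)^3×7/12 = 875/20736

P(X=4) = 875/20736 ≈ 4.22%


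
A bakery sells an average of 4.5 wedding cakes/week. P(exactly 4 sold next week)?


Poisson(λ=4.5): P(X=4) = e^(-λ)×λ^k/k!
= e^(-4.5) × 4.5^4 / 4!
≈ 0.01110899654 × 410.0625 / 24 ≈ 0.189808

P(X=4) ≈ 0.189808 ≈ 18.98%


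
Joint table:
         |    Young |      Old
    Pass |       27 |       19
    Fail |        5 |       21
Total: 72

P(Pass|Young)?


P(Pass|Young) = 27/(27+5) = 27/32

P = 27/32 ≈ 84.38%


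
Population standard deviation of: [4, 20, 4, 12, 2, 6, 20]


Mean = 68/7
  (4-68/7)²=1600/49
  (20-68/7)²=5184/49
  (4-68/7)²=1600/49
  (12-68/7)²=256/49
  (2-68/7)²=2916/49
  (6-68/7)²=676/49
  (20-68/7)²=5184/49
Σ(x-μ)² = 2488/7
σ² = (2488/7)/7 = 2488/49

σ = √(2488/49) ≈ 7.1257


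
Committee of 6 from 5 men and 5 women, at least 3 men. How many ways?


Count by #men:
  3M,3W: C(5,3)×C(5,3)=100
  4M,2W: C(5,4)×C(5,2)=50
  5M,1W: C(5,5)×C(5,1)=5
Total = 155

155


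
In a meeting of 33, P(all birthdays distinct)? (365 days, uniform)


P(all different) = Π(365-i)/365 for i=0..32
= (365/365)×(364/365)×...×(333/365)
= 0.225028

P ≈ 0.2250 ≈ 22.50%


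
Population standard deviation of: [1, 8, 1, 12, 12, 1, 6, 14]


Mean = 55/8
  (1-55/8)²=2209/64
  (8-55/8)²=81/64
  (1-55/8)²=2209/64
  (12-55/8)²=1681/64
  (12-55/8)²=1681/64
  (1-55/8)²=2209/64
  (6-55/8)²=49/64
  (14-55/8)²=3249/64
Σ(x-μ)² = 1671/8
σ² = (1671/8)/8 = 1671/64

σ = √(1671/64) ≈ 5.1097


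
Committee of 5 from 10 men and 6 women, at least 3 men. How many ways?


Count by #men:
  3M,2W: C(10,3)×C(6,2)=1800
  4M,1W: C(10,4)×C(6,1)=1260
  5M,0W: C(10,5)×C(6,0)=252
Total = 3312

3312


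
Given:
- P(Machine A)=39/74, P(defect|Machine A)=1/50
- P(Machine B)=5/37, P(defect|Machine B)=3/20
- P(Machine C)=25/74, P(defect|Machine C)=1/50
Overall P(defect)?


P(B) = Σ P(B|Aᵢ)×P(Aᵢ)
  1/50×39/74 = 39/3700
  3/20×5/37 = 3/148
  1/50×25/74 = 1/148
Sum = 139/3700

P(defect) = 139/3700 ≈ 3.76%


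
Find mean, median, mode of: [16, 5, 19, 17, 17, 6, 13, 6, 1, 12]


Sorted: [1, 5, 6, 6, 12, 13, 16, 17, 17, 19]
Mean = 112/10 = 56/5
Median = 25/2
Freq: {16: 1, 5: 1, 19: 1, 17: 2, 6: 2, 13: 1, 1: 1, 12: 1}
Mode: [6, 17]

Mean=56/5, Median=25/2, Mode=[6, 17]


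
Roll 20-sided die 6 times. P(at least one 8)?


P(no 8)^6 = (19/20)^6 = 47045881/64000000
P(≥1) = 1 - 47045881/64000000 = 16954119/64000000

P = 16954119/64000000 ≈ 26.49%


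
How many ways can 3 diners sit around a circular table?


Circular arrangements of 3 distinct objects: fix one position to break rotational symmetry.
(n-1)! = 2! = 2

2


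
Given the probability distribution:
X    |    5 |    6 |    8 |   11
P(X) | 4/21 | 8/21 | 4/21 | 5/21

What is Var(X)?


E[X] = 155/21
E[X²] = 1249/21
Var(X) = E[X²] - (E[X])² = 1249/21 - 24025/441 = 2204/441

Var(X) = 2204/441 ≈ 4.9977


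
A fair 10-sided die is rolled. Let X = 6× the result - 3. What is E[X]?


E[die] = (1+10)/2 = 11/2
E[X] = 6×11/2 - 3 = 30

E[X] = 30


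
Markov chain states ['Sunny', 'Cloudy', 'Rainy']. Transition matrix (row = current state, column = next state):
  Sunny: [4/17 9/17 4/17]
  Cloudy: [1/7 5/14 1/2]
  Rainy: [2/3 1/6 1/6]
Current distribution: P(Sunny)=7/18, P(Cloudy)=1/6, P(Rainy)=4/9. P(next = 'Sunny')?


P(next=Sunny) = Σᵢ P(now=i)×P(i→Sunny)
= 7/18×4/17 + 1/6×1/7 + 4/9×2/3
= 14/153 + 1/42 + 8/27 = 2645/6426

P = 2645/6426 ≈ 0.4116


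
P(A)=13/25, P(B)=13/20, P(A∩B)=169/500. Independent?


P(A)×P(B) = 169/500
P(A∩B) = 169/500
Equal ✓ → Independent

Yes, independent


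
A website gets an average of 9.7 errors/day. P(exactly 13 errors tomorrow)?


Poisson(λ=9.7): P(X=13) = e^(-λ)×λ^k/k!
= e^(-9.7) × 9.7^13 / 13!
≈ 6.128349505e-05 × 6.73027090166e+12 / 6227020800 ≈ 0.066236

P(X=13) ≈ 0.066236 ≈ 6.62%


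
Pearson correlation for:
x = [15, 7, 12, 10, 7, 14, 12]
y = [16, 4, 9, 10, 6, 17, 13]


n=7, Σx=77, Σy=75, Σxy=912, Σx²=907, Σy²=947
r = (7×912 - 77×75)/√((7×907 - 77²)(7×947 - 75²))
= 609/√(420×1004) = 609/√421680 ≈ 609/649.3689 ≈ 0.9378

r ≈ 0.9378


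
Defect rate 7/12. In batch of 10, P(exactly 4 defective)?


Binomial: P(X=4) = C(10,4)×p^4×(1-p)^6
= 210 × 2401/20736 × 15625/2985984 = 1313046875/10319560704

P(X=4) = 1313046875/10319560704 ≈ 12.72%


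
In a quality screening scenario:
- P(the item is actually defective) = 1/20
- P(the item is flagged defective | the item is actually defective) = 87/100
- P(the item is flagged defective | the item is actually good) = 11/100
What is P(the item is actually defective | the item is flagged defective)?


Using Bayes' theorem:
P(A|B) = P(B|A)·P(A) / P(B)

P(the item is flagged defective) = 87/100 × 1/20 + 11/100 × 19/20
= 87/2000 + 209/2000 = 37/250

P(the item is actually defective|the item is flagged defective) = (87/2000) / (37/250) = 87/296

P(the item is actually defective|the item is flagged defective) = 87/296 ≈ 29.39%


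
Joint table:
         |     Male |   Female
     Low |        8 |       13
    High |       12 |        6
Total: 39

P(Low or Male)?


P(Low∨Male) = P(Low) + P(Male) - P(Low∧Male)
= (21 + 20 - 8)/39 = 33/39 = 11/13

P = 11/13 ≈ 84.62%


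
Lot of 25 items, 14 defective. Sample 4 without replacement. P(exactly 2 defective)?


Hypergeometric: C(14,2)×C(11,2)/C(25,4)
= 91×55/12650 = 91/230

P(X=2) = 91/230 ≈ 39.57%


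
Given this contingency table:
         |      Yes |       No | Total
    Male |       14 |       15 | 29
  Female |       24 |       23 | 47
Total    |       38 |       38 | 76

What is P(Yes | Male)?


P(Yes | Male) = 14/(14+15) = 14/29

P(Yes|Male) = 14/29 ≈ 48.28%


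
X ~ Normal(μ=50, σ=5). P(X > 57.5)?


z = (57.5-50)/5 = 1.5
P(X > 57.5) = 1 - P(Z ≤ 1.5) = 1 - 0.9332 = 0.0668

P(X > 57.5) ≈ 0.0668


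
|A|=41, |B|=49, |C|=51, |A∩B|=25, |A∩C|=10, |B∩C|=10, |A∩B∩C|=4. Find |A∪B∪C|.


|A∪B∪C| = 41+49+51-25-10-10+4 = 100

|A∪B∪C| = 100


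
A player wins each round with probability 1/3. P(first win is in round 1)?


Geometric: P(X=1) = (1-p)^(k-1)×p = (2/3)^0×1/3 = 1/3

P(X=1) = 1/3 ≈ 33.33%


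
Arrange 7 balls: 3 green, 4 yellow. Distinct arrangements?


7!/(3!×4!) = 35

35


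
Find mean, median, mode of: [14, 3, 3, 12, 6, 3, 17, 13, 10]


Sorted: [3, 3, 3, 6, 10, 12, 13, 14, 17]
Mean = 81/9 = 9
Median = 10
Freq: {14: 1, 3: 3, 12: 1, 6: 1, 17: 1, 13: 1, 10: 1}
Mode: [3]

Mean=9, Median=10, Mode=3


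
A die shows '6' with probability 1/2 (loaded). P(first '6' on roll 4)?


Geometric: P(X=4) = (1-p)^(k-1)×p = (1/2)^3×1/2 = 1/16

P(X=4) = 1/16 ≈ 6.25%


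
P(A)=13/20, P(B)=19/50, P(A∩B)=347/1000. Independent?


P(A)×P(B) = 247/1000
P(A∩B) = 347/1000
Not equal → NOT independent

No, not independent


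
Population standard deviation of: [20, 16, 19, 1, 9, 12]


Mean = 77/6
  (20-77/6)²=1849/36
  (16-77/6)²=361/36
  (19-77/6)²=1369/36
  (1-77/6)²=5041/36
  (9-77/6)²=529/36
  (12-77/6)²=25/36
Σ(x-μ)² = 1529/6
σ² = (1529/6)/6 = 1529/36

σ = √(1529/36) ≈ 6.5171


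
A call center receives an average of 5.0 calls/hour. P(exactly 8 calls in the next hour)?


Poisson(λ=5.0): P(X=8) = e^(-λ)×λ^k/k!
= e^(-5.0) × 5.0^8 / 8!
≈ 0.006737946999 × 390625 / 40320 ≈ 0.065278

P(X=8) ≈ 0.065278 ≈ 6.53%


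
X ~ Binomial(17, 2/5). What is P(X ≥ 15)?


P(X ≥ 15) = Σ P(X=i) for i=15..17
P(X=15) = 40108032/762939453125
P(X=16) = 3342336/762939453125
P(X=17) = 131072/762939453125
Sum = 8716288/152587890625

P(X ≥ 15) = 8716288/152587890625 ≈ 0.01%


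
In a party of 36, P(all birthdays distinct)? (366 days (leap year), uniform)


P(all different) = Π(366-i)/366 for i=0..35
= (366/366)×(365/366)×...×(331/366)
= 0.168667

P ≈ 0.1687 ≈ 16.87%


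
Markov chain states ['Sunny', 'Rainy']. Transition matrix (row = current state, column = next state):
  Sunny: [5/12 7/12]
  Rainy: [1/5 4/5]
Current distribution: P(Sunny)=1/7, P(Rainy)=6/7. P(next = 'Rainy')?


P(next=Rainy) = Σᵢ P(now=i)×P(i→Rainy)
= 1/7×7/12 + 6/7×4/5
= 1/12 + 24/35 = 323/420

P = 323/420 ≈ 0.7690


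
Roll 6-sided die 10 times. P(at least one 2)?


P(no 2)^10 = (5/6)^10 = 9765625/60466176
P(≥1) = 1 - 9765625/60466176 = 50700551/60466176

P = 50700551/60466176 ≈ 83.85%


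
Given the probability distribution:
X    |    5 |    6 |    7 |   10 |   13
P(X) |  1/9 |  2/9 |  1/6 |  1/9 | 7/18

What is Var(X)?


E[X] = 83/9
E[X²] = 862/9
Var(X) = E[X²] - (E[X])² = 862/9 - 6889/81 = 869/81

Var(X) = 869/81 ≈ 10.7284


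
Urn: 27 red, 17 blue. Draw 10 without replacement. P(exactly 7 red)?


Hypergeometric: C(27,7)×C(17,3)/C(44,10)
= 888030×680/2481256778 = 2111400/8675723

P(X=7) = 2111400/8675723 ≈ 24.34%


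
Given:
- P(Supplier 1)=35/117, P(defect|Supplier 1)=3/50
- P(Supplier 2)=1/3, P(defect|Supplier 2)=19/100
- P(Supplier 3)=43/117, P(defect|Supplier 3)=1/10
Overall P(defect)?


P(B) = Σ P(B|Aᵢ)×P(Aᵢ)
  3/50×35/117 = 7/390
  19/100×1/3 = 19/300
  1/10×43/117 = 43/1170
Sum = 1381/11700

P(defect) = 1381/11700 ≈ 11.80%


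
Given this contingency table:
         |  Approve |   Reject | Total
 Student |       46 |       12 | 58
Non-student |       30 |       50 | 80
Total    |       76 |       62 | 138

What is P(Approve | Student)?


P(Approve | Student) = 46/(46+12) = 46/58 = 23/29

P(Approve|Student) = 23/29 ≈ 79.31%


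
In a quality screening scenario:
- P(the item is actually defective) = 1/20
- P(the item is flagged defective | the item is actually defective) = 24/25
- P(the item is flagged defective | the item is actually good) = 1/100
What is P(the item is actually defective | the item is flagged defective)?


Using Bayes' theorem:
P(A|B) = P(B|A)·P(A) / P(B)

P(the item is flagged defective) = 24/25 × 1/20 + 1/100 × 19/20
= 6/125 + 19/2000 = 23/400

P(the item is actually defective|the item is flagged defective) = (6/125) / (23/400) = 96/115

P(the item is actually defective|the item is flagged defective) = 96/115 ≈ 83.48%


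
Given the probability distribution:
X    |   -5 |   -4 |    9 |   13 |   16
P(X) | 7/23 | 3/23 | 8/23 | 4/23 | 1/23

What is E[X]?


E[X] = Σ x·P(X=x)
= (-5)×(7/23) + (-4)×(3/23) + (9)×(8/23) + (13)×(4/23) + (16)×(1/23)
= 93/23

E[X] = 93/23


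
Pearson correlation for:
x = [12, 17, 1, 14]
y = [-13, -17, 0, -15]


n=4, Σx=44, Σy=-45, Σxy=-655, Σx²=630, Σy²=683
r = (4×(-655) - 44×(-45))/√((4×630 - 44²)(4×683 - (-45)²))
= -640/√(584×707) = -640/√412888 ≈ -640/642.5636 ≈ -0.9960

r ≈ -0.9960


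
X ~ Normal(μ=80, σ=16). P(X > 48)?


z = (48-80)/16 = -2.0
P(X > 48) = 1 - P(Z ≤ -2.0) = 1 - 0.0228 = 0.9772

P(X > 48) ≈ 0.9772


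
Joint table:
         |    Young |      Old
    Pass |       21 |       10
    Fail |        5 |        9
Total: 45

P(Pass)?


P(Pass) = (21+10)/45 = 31/45

P(Pass) = 31/45 ≈ 68.89%


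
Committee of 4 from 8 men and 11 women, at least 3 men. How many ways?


Count by #men:
  3M,1W: C(8,3)×C(11,1)=616
  4M,0W: C(8,4)×C(11,0)=70
Total = 686

686


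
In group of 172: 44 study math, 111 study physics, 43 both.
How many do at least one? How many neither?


|A∪B| = 44+111-43 = 112
Neither = 172-112 = 60

At least one: 112; Neither: 60


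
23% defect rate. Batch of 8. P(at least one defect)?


P(all good) = (77/100)^8 = 1235736291547681/10000000000000000
P(≥1 defect) = 8764263708452319/10000000000000000

P = 8764263708452319/10000000000000000 ≈ 87.64%


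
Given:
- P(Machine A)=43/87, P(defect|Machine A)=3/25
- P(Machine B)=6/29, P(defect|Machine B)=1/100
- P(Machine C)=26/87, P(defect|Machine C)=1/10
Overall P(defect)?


P(B) = Σ P(B|Aᵢ)×P(Aᵢ)
  3/25×43/87 = 43/725
  1/100×6/29 = 3/1450
  1/10×26/87 = 13/435
Sum = 397/4350

P(defect) = 397/4350 ≈ 9.13%


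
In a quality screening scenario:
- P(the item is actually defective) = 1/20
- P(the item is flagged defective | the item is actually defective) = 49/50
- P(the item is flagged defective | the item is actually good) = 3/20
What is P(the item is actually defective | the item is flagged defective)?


Using Bayes' theorem:
P(A|B) = P(B|A)·P(A) / P(B)

P(the item is flagged defective) = 49/50 × 1/20 + 3/20 × 19/20
= 49/1000 + 57/400 = 383/2000

P(the item is actually defective|the item is flagged defective) = (49/1000) / (383/2000) = 98/383

P(the item is actually defective|the item is flagged defective) = 98/383 ≈ 25.59%


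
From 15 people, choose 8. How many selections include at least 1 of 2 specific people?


Complement: C(15,8) - C(13,8) = 6435 - 1287 = 5148

5148


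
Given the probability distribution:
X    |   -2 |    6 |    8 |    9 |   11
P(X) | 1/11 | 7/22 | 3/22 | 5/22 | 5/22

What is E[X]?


E[X] = Σ x·P(X=x)
= (-2)×(1/11) + (6)×(7/22) + (8)×(3/22) + (9)×(5/22) + (11)×(5/22)
= 81/11

E[X] = 81/11


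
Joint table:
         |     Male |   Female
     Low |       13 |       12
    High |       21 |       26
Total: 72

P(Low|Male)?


P(Low|Male) = 13/(13+21) = 13/34

P = 13/34 ≈ 38.24%


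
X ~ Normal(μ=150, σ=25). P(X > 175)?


z = (175-150)/25 = 1.0
P(X > 175) = 1 - P(Z ≤ 1.0) = 1 - 0.8413 = 0.1587

P(X > 175) ≈ 0.1587


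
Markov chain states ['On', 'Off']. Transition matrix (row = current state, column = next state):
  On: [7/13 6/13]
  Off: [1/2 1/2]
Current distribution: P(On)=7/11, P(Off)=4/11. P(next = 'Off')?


P(next=Off) = Σᵢ P(now=i)×P(i→Off)
= 7/11×6/13 + 4/11×1/2
= 42/143 + 2/11 = 68/143

P = 68/143 ≈ 0.4755


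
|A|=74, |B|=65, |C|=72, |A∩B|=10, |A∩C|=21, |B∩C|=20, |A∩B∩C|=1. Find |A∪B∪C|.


|A∪B∪C| = 74+65+72-10-21-20+1 = 161

|A∪B∪C| = 161


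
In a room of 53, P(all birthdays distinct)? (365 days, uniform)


P(all different) = Π(365-i)/365 for i=0..52
= (365/365)×(364/365)×...×(313/365)
= 0.018862

P ≈ 0.0189 ≈ 1.89%


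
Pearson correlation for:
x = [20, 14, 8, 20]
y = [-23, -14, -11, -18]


n=4, Σx=62, Σy=-66, Σxy=-1104, Σx²=1060, Σy²=1170
r = (4×(-1104) - 62×(-66))/√((4×1060 - 62²)(4×1170 - (-66)²))
= -324/√(396×324) = -324/√128304 ≈ -324/358.1955 ≈ -0.9045

r ≈ -0.9045


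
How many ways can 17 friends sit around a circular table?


Circular arrangements of 17 distinct objects: fix one position to break rotational symmetry.
(n-1)! = 16! = 20922789888000

20922789888000


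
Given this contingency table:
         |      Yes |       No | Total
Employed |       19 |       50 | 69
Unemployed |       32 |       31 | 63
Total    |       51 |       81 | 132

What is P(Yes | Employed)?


P(Yes | Employed) = 19/(19+50) = 19/69

P(Yes|Employed) = 19/69 ≈ 27.54%


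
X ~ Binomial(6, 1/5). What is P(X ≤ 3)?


P(X ≤ 3) = Σ P(X=i) for i=0..3
P(X=0) = 4096/15625
P(X=1) = 6144/15625
P(X=2) = 768/3125
P(X=3) = 256/3125
Sum = 3072/3125

P(X ≤ 3) = 3072/3125 ≈ 98.30%


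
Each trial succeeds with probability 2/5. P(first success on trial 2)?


Geometric: P(X=2) = (1-p)^(k-1)×p = (3/5)^1×2/5 = 6/25

P(X=2) = 6/25 ≈ 24.00%


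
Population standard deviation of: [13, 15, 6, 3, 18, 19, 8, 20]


Mean = 102/8 = 51/4
  (13-51/4)²=1/16
  (15-51/4)²=81/16
  (6-51/4)²=729/16
  (3-51/4)²=1521/16
  (18-51/4)²=441/16
  (19-51/4)²=625/16
  (8-51/4)²=361/16
  (20-51/4)²=841/16
Σ(x-μ)² = 575/2
σ² = (575/2)/8 = 575/16

σ = √(575/16) ≈ 5.9948


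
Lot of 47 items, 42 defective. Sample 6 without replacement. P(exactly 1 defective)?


Hypergeometric: C(42,1)×C(5,5)/C(47,6)
= 42×1/10737573 = 2/511313

P(X=1) = 2/511313 ≈ 0.00%


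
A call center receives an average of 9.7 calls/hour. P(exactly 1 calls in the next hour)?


Poisson(λ=9.7): P(X=1) = e^(-λ)×λ^k/k!
= e^(-9.7) × 9.7^1 / 1!
≈ 6.128349505e-05 × 9.7 / 1 ≈ 0.000594

P(X=1) ≈ 0.000594 ≈ 0.06%


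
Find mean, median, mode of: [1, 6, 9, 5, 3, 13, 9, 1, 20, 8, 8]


Sorted: [1, 1, 3, 5, 6, 8, 8, 9, 9, 13, 20]
Mean = 83/11
Median = 8
Freq: {1: 2, 6: 1, 9: 2, 5: 1, 3: 1, 13: 1, 20: 1, 8: 2}
Mode: [1, 8, 9]

Mean=83/11, Median=8, Mode=[1, 8, 9]


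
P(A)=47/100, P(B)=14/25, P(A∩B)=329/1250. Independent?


P(A)×P(B) = 329/1250
P(A∩B) = 329/1250
Equal ✓ → Independent

Yes, independent


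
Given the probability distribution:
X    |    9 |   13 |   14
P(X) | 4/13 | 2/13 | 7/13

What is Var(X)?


E[X] = 160/13
E[X²] = 2034/13
Var(X) = E[X²] - (E[X])² = 2034/13 - 25600/169 = 842/169

Var(X) = 842/169 ≈ 4.9822


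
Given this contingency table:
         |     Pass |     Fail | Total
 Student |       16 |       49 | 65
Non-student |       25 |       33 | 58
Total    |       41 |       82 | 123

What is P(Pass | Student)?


P(Pass | Student) = 16/(16+49) = 16/65

P(Pass|Student) = 16/65 ≈ 24.62%


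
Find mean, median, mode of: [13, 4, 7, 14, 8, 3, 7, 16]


Sorted: [3, 4, 7, 7, 8, 13, 14, 16]
Mean = 72/8 = 9
Median = 15/2
Freq: {13: 1, 4: 1, 7: 2, 14: 1, 8: 1, 3: 1, 16: 1}
Mode: [7]

Mean=9, Median=15/2, Mode=7


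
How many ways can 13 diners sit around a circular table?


Circular arrangements of 13 distinct objects: fix one position to break rotational symmetry.
(n-1)! = 12! = 479001600

479001600


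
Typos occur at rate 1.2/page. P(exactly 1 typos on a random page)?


Poisson(λ=1.2): P(X=1) = e^(-λ)×λ^k/k!
= e^(-1.2) × 1.2^1 / 1!
≈ 0.3011942119 × 1.2 / 1 ≈ 0.361433

P(X=1) ≈ 0.361433 ≈ 36.14%


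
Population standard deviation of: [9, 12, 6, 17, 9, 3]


Mean = 56/6 = 28/3
  (9-28/3)²=1/9
  (12-28/3)²=64/9
  (6-28/3)²=100/9
  (17-28/3)²=529/9
  (9-28/3)²=1/9
  (3-28/3)²=361/9
Σ(x-μ)² = 352/3
σ² = (352/3)/6 = 176/9

σ = √(176/9) ≈ 4.4222


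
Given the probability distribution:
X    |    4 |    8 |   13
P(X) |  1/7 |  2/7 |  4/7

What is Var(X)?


E[X] = 72/7
E[X²] = 820/7
Var(X) = E[X²] - (E[X])² = 820/7 - 5184/49 = 556/49

Var(X) = 556/49 ≈ 11.3469


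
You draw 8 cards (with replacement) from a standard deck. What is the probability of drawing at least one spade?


P(not a spade) = 39/52 = 3/4
P(none in 8 draws) = (3/4)^8 = 6561/65536
P(≥1 spade) = 1 - 6561/65536 = 58975/65536

P = 58975/65536 ≈ 89.99%


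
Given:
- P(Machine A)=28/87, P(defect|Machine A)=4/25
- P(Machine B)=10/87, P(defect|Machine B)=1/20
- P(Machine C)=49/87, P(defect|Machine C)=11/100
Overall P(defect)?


P(B) = Σ P(B|Aᵢ)×P(Aᵢ)
  4/25×28/87 = 112/2175
  1/20×10/87 = 1/174
  11/100×49/87 = 539/8700
Sum = 1037/8700

P(defect) = 1037/8700 ≈ 11.92%


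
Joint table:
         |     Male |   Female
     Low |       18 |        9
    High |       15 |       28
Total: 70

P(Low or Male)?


P(Low∨Male) = P(Low) + P(Male) - P(Low∧Male)
= (27 + 33 - 18)/70 = 42/70 = 3/5

P = 3/5 ≈ 60.00%


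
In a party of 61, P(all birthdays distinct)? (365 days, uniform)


P(all different) = Π(365-i)/365 for i=0..60
= (365/365)×(364/365)×...×(305/365)
= 0.004911

P ≈ 0.0049 ≈ 0.49%


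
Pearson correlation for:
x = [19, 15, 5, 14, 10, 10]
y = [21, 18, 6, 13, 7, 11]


n=6, Σx=73, Σy=76, Σxy=1061, Σx²=1007, Σy²=1140
r = (6×1061 - 73×76)/√((6×1007 - 73²)(6×1140 - 76²))
= 818/√(713×1064) = 818/√758632 ≈ 818/870.9948 ≈ 0.9392

r ≈ 0.9392


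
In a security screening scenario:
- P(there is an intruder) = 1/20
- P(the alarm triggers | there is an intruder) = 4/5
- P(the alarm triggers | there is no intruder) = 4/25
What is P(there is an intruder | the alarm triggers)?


Using Bayes' theorem:
P(A|B) = P(B|A)·P(A) / P(B)

P(the alarm triggers) = 4/5 × 1/20 + 4/25 × 19/20
= 1/25 + 19/125 = 24/125

P(there is an intruder|the alarm triggers) = (1/25) / (24/125) = 5/24

P(there is an intruder|the alarm triggers) = 5/24 ≈ 20.83%


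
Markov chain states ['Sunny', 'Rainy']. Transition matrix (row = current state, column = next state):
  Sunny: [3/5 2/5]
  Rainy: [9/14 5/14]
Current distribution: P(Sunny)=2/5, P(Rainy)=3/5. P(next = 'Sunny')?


P(next=Sunny) = Σᵢ P(now=i)×P(i→Sunny)
= 2/5×3/5 + 3/5×9/14
= 6/25 + 27/70 = 219/350

P = 219/350 ≈ 0.6257
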